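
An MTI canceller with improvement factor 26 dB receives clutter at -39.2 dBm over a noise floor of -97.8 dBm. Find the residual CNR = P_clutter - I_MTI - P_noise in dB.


CNR = -39.2 - 26 - (-97.8) = 32.6 dB

32.6 dB


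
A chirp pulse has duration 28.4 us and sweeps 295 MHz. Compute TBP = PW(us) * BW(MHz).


TBP = 28.4 * 295 = 8378.0

8378.0


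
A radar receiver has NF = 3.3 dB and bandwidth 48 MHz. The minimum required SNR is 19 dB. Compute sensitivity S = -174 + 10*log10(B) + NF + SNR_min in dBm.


10*log10(48000000.0) = 76.81
S = -174 + 76.81 + 3.3 + 19 = -74.9 dBm

-74.9 dBm


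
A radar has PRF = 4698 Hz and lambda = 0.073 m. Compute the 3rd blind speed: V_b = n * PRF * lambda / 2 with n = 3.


V_blind = 3 * 4698 * 0.073 / 2 = 514.4 m/s

514.4 m/s


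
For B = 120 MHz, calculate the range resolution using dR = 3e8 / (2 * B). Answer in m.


dR = 3e8 / (2 * 120000000.0) = 1.25 m

1.25 m


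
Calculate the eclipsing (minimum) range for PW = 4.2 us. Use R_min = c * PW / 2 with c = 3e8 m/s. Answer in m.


R_min = 3e8 * 4.2e-6 / 2 = 630.0 m

630.0 m


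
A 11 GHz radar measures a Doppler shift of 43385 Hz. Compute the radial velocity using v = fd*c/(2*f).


v = 43385 * 3e8 / (2 * 11000000000.0) = 591.6 m/s

591.6 m/s


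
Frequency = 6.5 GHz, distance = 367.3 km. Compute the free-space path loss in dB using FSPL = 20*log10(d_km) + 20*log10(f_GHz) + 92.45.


20*log10(367.3) = 51.3
20*log10(6.5) = 16.26
FSPL = 160.0 dB

160.0 dB


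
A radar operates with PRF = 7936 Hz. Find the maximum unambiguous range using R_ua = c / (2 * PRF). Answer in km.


R_ua = 3e8 / (2 * 7936) = 18901.2 m = 18.9 km

18.9 km


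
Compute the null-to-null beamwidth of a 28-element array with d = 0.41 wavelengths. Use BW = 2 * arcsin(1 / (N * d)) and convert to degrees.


1/(N*d) = 1/(28*0.41) = 0.087108
BW = 2*arcsin(0.087108) = 10.0 degrees

10.0 degrees


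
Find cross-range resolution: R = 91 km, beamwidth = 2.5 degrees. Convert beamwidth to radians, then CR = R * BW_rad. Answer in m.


BW_rad = 0.043633231
CR = 91000 * 0.043633231 = 3970.6 m

3970.6 m


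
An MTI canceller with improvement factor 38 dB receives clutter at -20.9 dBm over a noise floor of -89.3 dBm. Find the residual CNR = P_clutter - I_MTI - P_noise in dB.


CNR = -20.9 - 38 - (-89.3) = 30.4 dB

30.4 dB


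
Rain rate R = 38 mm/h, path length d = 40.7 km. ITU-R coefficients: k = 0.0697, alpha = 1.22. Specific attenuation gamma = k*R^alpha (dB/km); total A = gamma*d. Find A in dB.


gamma = 0.0697 * 38^1.22 = 5.896153 dB/km
A = 5.896153 * 40.7 = 239.97 dB

239.97 dB


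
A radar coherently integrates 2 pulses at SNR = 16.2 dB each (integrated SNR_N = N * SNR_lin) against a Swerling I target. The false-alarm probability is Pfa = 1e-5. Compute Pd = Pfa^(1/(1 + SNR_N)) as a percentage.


SNR_lin = 10^(16.2/10) = 41.68694
SNR_N = 2 * 41.68694 = 83.37388
1/(1 + SNR_N) = 1/84.37388 = 0.011852
Pd = (1e-5)^0.011852 = 0.87245
Pd = 87.2%

87.2%


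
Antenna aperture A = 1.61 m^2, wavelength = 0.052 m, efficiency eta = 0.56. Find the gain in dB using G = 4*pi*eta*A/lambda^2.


G_linear = 4*pi*0.56*1.61/0.052^2 = 4190.03
G_dB = 10*log10(4190.03) = 36.2 dB

36.2 dB


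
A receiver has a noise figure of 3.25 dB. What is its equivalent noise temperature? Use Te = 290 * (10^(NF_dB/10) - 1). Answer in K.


NF_lin = 10^(3.25/10) = 2.113489
Te = 290 * (2.113489 - 1) = 322.9 K

322.9 K


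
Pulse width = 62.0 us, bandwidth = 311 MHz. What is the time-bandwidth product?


TBP = 62.0 * 311 = 19282.0

19282.0


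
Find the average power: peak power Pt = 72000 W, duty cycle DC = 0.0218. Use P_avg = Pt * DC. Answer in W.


P_avg = 72000 * 0.0218 = 1569.6 W

1569.6 W


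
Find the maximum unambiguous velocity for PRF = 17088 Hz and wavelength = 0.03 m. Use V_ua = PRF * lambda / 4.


V_ua = 17088 * 0.03 / 4 = 128.2 m/s

128.2 m/s


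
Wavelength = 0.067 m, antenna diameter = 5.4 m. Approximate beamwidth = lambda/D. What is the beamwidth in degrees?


BW_rad = 0.067 / 5.4 = 0.012407
BW_deg = 0.71 degrees

0.71 degrees


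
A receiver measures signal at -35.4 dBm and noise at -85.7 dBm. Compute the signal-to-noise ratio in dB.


SNR = -35.4 - (-85.7) = 50.3 dB

50.3 dB


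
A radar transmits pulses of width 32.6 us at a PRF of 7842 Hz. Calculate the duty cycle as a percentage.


DC = 32.6e-6 * 7842 * 100 = 25.56%

25.56%


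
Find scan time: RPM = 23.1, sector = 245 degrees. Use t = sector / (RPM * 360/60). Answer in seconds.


t = 245 / (23.1 * 360) * 60 = 1.77 s

1.77 s


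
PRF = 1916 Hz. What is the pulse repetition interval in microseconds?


PRI = 1/1916 = 0.0005219207 s = 521.9 us

521.9 us


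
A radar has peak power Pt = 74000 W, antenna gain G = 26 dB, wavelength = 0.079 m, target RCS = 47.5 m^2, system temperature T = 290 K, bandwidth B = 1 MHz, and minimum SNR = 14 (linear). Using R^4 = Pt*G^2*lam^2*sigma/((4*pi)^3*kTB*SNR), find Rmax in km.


G_lin = 10^(26/10) = 398.107171
R^4 = 74000 * 398.107171^2 * 0.079^2 * 47.5 / ((4*pi)^3 * 1.38e-23 * 290 * 1000000.0 * 14)
R^4 = 3.12712e19 m^4
R_max = (3.12712e19)^(1/4) = 74780.1 m = 74.8 km

74.8 km


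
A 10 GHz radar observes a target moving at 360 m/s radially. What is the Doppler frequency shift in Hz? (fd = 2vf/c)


fd = 2 * 360 * 10000000000.0 / 3e8 = 24000.0 Hz

24000.0 Hz


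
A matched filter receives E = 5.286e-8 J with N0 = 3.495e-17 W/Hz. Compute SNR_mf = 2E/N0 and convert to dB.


SNR_lin = 2 * 5.286e-8 / 3.495e-17 = 3.025e9
SNR_dB = 10*log10(3.025e9) = 94.8 dB

94.8 dB


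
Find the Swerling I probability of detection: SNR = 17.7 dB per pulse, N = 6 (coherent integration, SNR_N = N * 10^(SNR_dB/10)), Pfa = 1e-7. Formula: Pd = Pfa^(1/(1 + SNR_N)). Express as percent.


SNR_lin = 10^(17.7/10) = 58.88437
SNR_N = 6 * 58.88437 = 353.30622
1/(1 + SNR_N) = 1/354.30622 = 0.0028224
Pd = (1e-7)^0.0028224 = 0.95553
Pd = 95.6%

95.6%


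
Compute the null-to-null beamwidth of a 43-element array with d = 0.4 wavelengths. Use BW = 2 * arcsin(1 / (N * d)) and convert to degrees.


1/(N*d) = 1/(43*0.4) = 0.05814
BW = 2*arcsin(0.05814) = 6.7 degrees

6.7 degrees


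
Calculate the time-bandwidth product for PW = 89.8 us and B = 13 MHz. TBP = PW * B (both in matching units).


TBP = 89.8 * 13 = 1167.4

1167.4


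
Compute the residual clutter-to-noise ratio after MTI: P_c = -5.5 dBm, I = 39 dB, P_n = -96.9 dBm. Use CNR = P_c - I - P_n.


CNR = -5.5 - 39 - (-96.9) = 52.4 dB

52.4 dB


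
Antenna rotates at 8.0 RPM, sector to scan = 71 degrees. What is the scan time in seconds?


t = 71 / (8.0 * 360) * 60 = 1.48 s

1.48 s


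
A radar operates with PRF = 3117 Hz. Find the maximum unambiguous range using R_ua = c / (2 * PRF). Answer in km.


R_ua = 3e8 / (2 * 3117) = 48123.2 m = 48.1 km

48.1 km


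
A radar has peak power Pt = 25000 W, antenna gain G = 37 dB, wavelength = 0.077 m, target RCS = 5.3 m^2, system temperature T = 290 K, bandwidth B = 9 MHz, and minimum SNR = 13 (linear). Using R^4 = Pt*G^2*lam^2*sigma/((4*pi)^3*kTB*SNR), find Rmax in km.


G_lin = 10^(37/10) = 5011.872336
R^4 = 25000 * 5011.872336^2 * 0.077^2 * 5.3 / ((4*pi)^3 * 1.38e-23 * 290 * 9000000.0 * 13)
R^4 = 2.12376e19 m^4
R_max = (2.12376e19)^(1/4) = 67885.4 m = 67.9 km

67.9 km


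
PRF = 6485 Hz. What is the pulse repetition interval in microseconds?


PRI = 1/6485 = 0.000154202 s = 154.2 us

154.2 us


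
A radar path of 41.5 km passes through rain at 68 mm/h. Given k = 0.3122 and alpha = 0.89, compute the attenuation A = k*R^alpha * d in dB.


gamma = 0.3122 * 68^0.89 = 13.346452 dB/km
A = 13.346452 * 41.5 = 553.88 dB

553.88 dB


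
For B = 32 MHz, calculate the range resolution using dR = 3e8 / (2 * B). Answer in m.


dR = 3e8 / (2 * 32000000.0) = 4.69 m

4.69 m


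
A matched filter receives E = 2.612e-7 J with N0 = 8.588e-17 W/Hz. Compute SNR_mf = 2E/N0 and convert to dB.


SNR_lin = 2 * 2.612e-7 / 8.588e-17 = 6.083e9
SNR_dB = 10*log10(6.083e9) = 97.8 dB

97.8 dB


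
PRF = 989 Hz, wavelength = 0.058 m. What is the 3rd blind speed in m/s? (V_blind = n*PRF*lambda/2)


V_blind = 3 * 989 * 0.058 / 2 = 86.0 m/s

86.0 m/s


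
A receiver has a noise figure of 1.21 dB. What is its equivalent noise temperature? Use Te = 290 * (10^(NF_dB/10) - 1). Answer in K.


NF_lin = 10^(1.21/10) = 1.321296
Te = 290 * (1.321296 - 1) = 93.2 K

93.2 K


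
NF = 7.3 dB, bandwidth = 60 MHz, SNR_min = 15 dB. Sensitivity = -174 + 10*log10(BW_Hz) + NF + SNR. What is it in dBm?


10*log10(60000000.0) = 77.78
S = -174 + 77.78 + 7.3 + 15 = -73.9 dBm

-73.9 dBm


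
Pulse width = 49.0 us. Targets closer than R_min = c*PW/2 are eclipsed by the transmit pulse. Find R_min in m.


R_min = 3e8 * 49.0e-6 / 2 = 7350.0 m

7350.0 m


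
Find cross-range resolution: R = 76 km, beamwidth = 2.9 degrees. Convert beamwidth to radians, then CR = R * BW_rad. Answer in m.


BW_rad = 0.050614548
CR = 76000 * 0.050614548 = 3846.7 m

3846.7 m


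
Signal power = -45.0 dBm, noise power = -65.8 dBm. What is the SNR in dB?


SNR = -45.0 - (-65.8) = 20.8 dB

20.8 dB


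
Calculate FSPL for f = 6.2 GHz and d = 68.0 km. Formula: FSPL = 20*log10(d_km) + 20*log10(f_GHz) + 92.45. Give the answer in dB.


20*log10(68.0) = 36.65
20*log10(6.2) = 15.85
FSPL = 144.9 dB

144.9 dB


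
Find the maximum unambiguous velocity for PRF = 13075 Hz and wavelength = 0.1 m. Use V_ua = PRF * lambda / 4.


V_ua = 13075 * 0.1 / 4 = 326.9 m/s

326.9 m/s


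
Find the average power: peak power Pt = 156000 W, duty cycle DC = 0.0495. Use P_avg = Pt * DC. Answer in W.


P_avg = 156000 * 0.0495 = 7722.0 W

7722.0 W


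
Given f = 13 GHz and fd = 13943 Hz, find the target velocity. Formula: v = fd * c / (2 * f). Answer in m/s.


v = 13943 * 3e8 / (2 * 13000000000.0) = 160.9 m/s

160.9 m/s


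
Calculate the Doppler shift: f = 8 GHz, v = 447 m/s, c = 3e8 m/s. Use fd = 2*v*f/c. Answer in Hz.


fd = 2 * 447 * 8000000000.0 / 3e8 = 23840.0 Hz

23840.0 Hz


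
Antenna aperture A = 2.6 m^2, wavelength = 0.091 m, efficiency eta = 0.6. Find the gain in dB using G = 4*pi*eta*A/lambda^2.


G_linear = 4*pi*0.6*2.6/0.091^2 = 2367.29
G_dB = 10*log10(2367.29) = 33.7 dB

33.7 dB


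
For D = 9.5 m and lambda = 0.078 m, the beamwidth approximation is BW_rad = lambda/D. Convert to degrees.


BW_rad = 0.078 / 9.5 = 0.008211
BW_deg = 0.47 degrees

0.47 degrees


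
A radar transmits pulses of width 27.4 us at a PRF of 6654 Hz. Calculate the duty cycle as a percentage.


DC = 27.4e-6 * 6654 * 100 = 18.23%

18.23%


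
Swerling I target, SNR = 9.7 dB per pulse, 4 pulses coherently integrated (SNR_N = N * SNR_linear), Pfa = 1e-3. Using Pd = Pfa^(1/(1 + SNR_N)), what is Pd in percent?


SNR_lin = 10^(9.7/10) = 9.33254
SNR_N = 4 * 9.33254 = 37.33016
1/(1 + SNR_N) = 1/38.33016 = 0.0260891
Pd = (1e-3)^0.0260891 = 0.83509
Pd = 83.5%

83.5%


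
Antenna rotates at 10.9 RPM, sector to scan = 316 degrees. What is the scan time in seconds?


t = 316 / (10.9 * 360) * 60 = 4.83 s

4.83 s


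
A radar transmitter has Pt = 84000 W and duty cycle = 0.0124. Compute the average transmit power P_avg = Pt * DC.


P_avg = 84000 * 0.0124 = 1041.6 W

1041.6 W


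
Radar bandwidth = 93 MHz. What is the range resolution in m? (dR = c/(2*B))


dR = 3e8 / (2 * 93000000.0) = 1.61 m

1.61 m


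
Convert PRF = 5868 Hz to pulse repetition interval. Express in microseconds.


PRI = 1/5868 = 0.0001704158 s = 170.4 us

170.4 us


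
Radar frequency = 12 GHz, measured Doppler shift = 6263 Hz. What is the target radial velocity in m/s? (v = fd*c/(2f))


v = 6263 * 3e8 / (2 * 12000000000.0) = 78.3 m/s

78.3 m/s


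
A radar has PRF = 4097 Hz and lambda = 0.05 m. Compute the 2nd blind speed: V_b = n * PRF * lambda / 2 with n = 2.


V_blind = 2 * 4097 * 0.05 / 2 = 204.9 m/s

204.9 m/s


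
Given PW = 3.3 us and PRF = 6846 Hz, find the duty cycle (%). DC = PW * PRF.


DC = 3.3e-6 * 6846 * 100 = 2.26%

2.26%


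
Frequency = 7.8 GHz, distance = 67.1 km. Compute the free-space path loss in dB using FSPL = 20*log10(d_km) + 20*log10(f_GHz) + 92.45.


20*log10(67.1) = 36.53
20*log10(7.8) = 17.84
FSPL = 146.8 dB

146.8 dB


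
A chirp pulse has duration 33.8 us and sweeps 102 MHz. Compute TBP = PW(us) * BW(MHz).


TBP = 33.8 * 102 = 3447.6

3447.6


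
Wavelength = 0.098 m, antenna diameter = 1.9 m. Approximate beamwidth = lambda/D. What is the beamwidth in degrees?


BW_rad = 0.098 / 1.9 = 0.051579
BW_deg = 2.96 degrees

2.96 degrees


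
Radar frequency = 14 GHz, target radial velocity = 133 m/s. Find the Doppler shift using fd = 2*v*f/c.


fd = 2 * 133 * 14000000000.0 / 3e8 = 12413.3 Hz

12413.3 Hz


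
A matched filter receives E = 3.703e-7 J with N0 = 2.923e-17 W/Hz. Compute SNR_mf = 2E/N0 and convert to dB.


SNR_lin = 2 * 3.703e-7 / 2.923e-17 = 2.534e10
SNR_dB = 10*log10(2.534e10) = 104.0 dB

104.0 dB


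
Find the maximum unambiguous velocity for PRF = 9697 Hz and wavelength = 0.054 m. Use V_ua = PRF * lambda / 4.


V_ua = 9697 * 0.054 / 4 = 130.9 m/s

130.9 m/s


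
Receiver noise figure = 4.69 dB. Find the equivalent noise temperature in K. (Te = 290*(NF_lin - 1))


NF_lin = 10^(4.69/10) = 2.944422
Te = 290 * (2.944422 - 1) = 563.9 K

563.9 K


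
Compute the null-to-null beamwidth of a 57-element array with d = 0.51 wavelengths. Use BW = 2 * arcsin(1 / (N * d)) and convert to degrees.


1/(N*d) = 1/(57*0.51) = 0.0344
BW = 2*arcsin(0.0344) = 3.9 degrees

3.9 degrees


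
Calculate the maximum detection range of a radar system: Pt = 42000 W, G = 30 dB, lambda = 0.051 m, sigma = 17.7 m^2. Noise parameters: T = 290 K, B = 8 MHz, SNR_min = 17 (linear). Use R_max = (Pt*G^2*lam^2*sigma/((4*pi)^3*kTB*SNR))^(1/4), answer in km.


G_lin = 10^(30/10) = 1000.0
R^4 = 42000 * 1000.0^2 * 0.051^2 * 17.7 / ((4*pi)^3 * 1.38e-23 * 290 * 8000000.0 * 17)
R^4 = 1.79027e18 m^4
R_max = (1.79027e18)^(1/4) = 36578.8 m = 36.6 km

36.6 km


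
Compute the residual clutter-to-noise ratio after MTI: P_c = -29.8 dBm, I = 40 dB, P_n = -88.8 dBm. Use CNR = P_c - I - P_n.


CNR = -29.8 - 40 - (-88.8) = 19.0 dB

19.0 dB


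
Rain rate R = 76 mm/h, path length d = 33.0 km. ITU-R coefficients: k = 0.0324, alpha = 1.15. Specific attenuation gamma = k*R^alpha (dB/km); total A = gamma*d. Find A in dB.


gamma = 0.0324 * 76^1.15 = 4.714989 dB/km
A = 4.714989 * 33.0 = 155.59 dB

155.59 dB


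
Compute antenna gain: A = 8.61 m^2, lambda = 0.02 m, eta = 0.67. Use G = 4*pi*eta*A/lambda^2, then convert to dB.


G_linear = 4*pi*0.67*8.61/0.02^2 = 181229.06
G_dB = 10*log10(181229.06) = 52.6 dB

52.6 dB


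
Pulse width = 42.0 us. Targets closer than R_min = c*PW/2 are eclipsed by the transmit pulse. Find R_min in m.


R_min = 3e8 * 42.0e-6 / 2 = 6300.0 m

6300.0 m


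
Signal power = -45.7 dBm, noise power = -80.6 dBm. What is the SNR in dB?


SNR = -45.7 - (-80.6) = 34.9 dB

34.9 dB


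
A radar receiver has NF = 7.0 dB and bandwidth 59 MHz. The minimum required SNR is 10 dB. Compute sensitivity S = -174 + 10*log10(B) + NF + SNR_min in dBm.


10*log10(59000000.0) = 77.71
S = -174 + 77.71 + 7.0 + 10 = -79.3 dBm

-79.3 dBm


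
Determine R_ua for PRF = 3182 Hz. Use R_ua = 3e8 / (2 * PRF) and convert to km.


R_ua = 3e8 / (2 * 3182) = 47140.2 m = 47.1 km

47.1 km


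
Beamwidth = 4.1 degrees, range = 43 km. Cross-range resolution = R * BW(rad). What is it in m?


BW_rad = 0.071558499
CR = 43000 * 0.071558499 = 3077.0 m

3077.0 m


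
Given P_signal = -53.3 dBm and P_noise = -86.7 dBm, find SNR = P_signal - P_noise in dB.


SNR = -53.3 - (-86.7) = 33.4 dB

33.4 dB


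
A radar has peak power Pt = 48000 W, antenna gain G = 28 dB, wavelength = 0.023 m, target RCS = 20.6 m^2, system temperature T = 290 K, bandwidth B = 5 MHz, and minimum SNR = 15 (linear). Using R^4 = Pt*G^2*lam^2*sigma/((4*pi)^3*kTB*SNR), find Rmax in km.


G_lin = 10^(28/10) = 630.957344
R^4 = 48000 * 630.957344^2 * 0.023^2 * 20.6 / ((4*pi)^3 * 1.38e-23 * 290 * 5000000.0 * 15)
R^4 = 3.4962e17 m^4
R_max = (3.4962e17)^(1/4) = 24316.4 m = 24.3 km

24.3 km


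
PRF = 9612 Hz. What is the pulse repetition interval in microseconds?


PRI = 1/9612 = 0.0001040366 s = 104.0 us

104.0 us


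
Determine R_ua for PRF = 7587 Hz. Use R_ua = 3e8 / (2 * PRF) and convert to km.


R_ua = 3e8 / (2 * 7587) = 19770.7 m = 19.8 km

19.8 km


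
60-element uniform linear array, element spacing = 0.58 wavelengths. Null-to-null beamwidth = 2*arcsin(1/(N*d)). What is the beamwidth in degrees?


1/(N*d) = 1/(60*0.58) = 0.028736
BW = 2*arcsin(0.028736) = 3.3 degrees

3.3 degrees


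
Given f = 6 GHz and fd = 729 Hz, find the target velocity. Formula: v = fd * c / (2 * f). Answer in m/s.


v = 729 * 3e8 / (2 * 6000000000.0) = 18.2 m/s

18.2 m/s


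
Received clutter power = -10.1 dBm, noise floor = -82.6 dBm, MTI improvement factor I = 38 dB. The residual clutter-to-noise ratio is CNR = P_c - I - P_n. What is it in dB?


CNR = -10.1 - 38 - (-82.6) = 34.5 dB

34.5 dB


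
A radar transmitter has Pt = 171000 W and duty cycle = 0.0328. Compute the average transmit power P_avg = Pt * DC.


P_avg = 171000 * 0.0328 = 5608.8 W

5608.8 W


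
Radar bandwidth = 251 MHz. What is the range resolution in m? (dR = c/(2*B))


dR = 3e8 / (2 * 251000000.0) = 0.6 m

0.6 m


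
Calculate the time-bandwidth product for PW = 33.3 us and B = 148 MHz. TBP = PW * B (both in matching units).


TBP = 33.3 * 148 = 4928.4

4928.4


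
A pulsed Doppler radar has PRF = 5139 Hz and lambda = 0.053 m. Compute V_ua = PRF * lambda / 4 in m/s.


V_ua = 5139 * 0.053 / 4 = 68.1 m/s

68.1 m/s


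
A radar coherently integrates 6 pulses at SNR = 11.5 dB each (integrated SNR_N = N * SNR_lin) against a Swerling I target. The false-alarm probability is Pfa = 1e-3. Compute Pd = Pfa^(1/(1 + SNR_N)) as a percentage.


SNR_lin = 10^(11.5/10) = 14.12538
SNR_N = 6 * 14.12538 = 84.75228
1/(1 + SNR_N) = 1/85.75228 = 0.0116615
Pd = (1e-3)^0.0116615 = 0.9226
Pd = 92.3%

92.3%


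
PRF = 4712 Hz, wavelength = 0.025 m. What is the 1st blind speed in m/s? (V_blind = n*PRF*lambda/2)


V_blind = 1 * 4712 * 0.025 / 2 = 58.9 m/s

58.9 m/s


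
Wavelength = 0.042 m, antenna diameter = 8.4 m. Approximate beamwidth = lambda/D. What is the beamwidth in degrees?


BW_rad = 0.042 / 8.4 = 0.005
BW_deg = 0.29 degrees

0.29 degrees


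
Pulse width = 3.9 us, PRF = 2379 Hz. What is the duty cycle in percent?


DC = 3.9e-6 * 2379 * 100 = 0.93%

0.93%


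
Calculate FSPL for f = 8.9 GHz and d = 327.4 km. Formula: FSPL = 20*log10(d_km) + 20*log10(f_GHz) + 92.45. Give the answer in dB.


20*log10(327.4) = 50.3
20*log10(8.9) = 18.99
FSPL = 161.7 dB

161.7 dB


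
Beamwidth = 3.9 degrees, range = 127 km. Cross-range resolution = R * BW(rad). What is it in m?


BW_rad = 0.068067841
CR = 127000 * 0.068067841 = 8644.6 m

8644.6 m


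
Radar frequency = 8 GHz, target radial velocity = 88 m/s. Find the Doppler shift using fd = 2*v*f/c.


fd = 2 * 88 * 8000000000.0 / 3e8 = 4693.3 Hz

4693.3 Hz


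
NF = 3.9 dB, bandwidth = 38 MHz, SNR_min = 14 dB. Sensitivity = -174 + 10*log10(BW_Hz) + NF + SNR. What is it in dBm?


10*log10(38000000.0) = 75.8
S = -174 + 75.8 + 3.9 + 14 = -80.3 dBm

-80.3 dBm


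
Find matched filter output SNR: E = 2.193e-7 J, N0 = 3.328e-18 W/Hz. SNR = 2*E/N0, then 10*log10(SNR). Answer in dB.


SNR_lin = 2 * 2.193e-7 / 3.328e-18 = 1.318e11
SNR_dB = 10*log10(1.318e11) = 111.2 dB

111.2 dB


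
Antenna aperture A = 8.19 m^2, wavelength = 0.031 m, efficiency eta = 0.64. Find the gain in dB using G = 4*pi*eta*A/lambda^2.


G_linear = 4*pi*0.64*8.19/0.031^2 = 68540.99
G_dB = 10*log10(68540.99) = 48.4 dB

48.4 dB


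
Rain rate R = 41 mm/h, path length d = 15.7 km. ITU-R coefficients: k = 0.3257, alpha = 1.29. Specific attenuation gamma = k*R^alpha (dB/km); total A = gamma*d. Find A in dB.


gamma = 0.3257 * 41^1.29 = 39.202064 dB/km
A = 39.202064 * 15.7 = 615.47 dB

615.47 dB


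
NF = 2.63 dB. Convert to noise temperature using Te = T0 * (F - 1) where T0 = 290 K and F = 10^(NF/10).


NF_lin = 10^(2.63/10) = 1.832314
Te = 290 * (1.832314 - 1) = 241.4 K

241.4 K


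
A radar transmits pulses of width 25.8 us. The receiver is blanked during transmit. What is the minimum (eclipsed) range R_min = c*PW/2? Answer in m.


R_min = 3e8 * 25.8e-6 / 2 = 3870.0 m

3870.0 m


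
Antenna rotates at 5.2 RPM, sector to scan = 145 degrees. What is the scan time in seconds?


t = 145 / (5.2 * 360) * 60 = 4.65 s

4.65 s


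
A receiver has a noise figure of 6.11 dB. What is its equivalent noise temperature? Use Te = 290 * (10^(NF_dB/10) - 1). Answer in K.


NF_lin = 10^(6.11/10) = 4.083194
Te = 290 * (4.083194 - 1) = 894.1 K

894.1 K


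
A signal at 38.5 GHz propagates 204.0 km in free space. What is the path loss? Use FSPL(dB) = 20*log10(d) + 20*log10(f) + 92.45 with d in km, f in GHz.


20*log10(204.0) = 46.19
20*log10(38.5) = 31.71
FSPL = 170.4 dB

170.4 dB


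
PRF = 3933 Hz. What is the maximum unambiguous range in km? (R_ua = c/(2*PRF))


R_ua = 3e8 / (2 * 3933) = 38138.8 m = 38.1 km

38.1 km


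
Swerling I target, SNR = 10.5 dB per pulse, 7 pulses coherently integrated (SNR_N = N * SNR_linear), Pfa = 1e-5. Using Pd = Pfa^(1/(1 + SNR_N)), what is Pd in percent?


SNR_lin = 10^(10.5/10) = 11.22018
SNR_N = 7 * 11.22018 = 78.54126
1/(1 + SNR_N) = 1/79.54126 = 0.0125721
Pd = (1e-5)^0.0125721 = 0.86525
Pd = 86.5%

86.5%


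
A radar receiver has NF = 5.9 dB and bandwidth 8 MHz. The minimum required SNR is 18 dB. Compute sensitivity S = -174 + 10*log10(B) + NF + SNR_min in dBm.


10*log10(8000000.0) = 69.03
S = -174 + 69.03 + 5.9 + 18 = -81.1 dBm

-81.1 dBm


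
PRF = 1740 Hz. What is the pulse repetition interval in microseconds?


PRI = 1/1740 = 0.0005747126 s = 574.7 us

574.7 us


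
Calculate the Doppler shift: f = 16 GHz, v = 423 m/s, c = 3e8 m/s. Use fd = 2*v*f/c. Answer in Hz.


fd = 2 * 423 * 16000000000.0 / 3e8 = 45120.0 Hz

45120.0 Hz


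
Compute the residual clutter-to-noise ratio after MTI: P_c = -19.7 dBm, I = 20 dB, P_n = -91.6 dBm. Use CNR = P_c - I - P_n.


CNR = -19.7 - 20 - (-91.6) = 51.9 dB

51.9 dB


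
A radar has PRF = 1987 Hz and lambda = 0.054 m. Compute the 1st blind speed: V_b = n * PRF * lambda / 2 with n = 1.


V_blind = 1 * 1987 * 0.054 / 2 = 53.6 m/s

53.6 m/s


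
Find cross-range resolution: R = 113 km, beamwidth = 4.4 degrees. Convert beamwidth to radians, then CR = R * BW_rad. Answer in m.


BW_rad = 0.076794487
CR = 113000 * 0.076794487 = 8677.8 m

8677.8 m


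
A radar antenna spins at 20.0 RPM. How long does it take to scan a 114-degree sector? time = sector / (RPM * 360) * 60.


t = 114 / (20.0 * 360) * 60 = 0.95 s

0.95 s


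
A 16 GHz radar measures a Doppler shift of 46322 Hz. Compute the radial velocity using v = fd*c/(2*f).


v = 46322 * 3e8 / (2 * 16000000000.0) = 434.3 m/s

434.3 m/s


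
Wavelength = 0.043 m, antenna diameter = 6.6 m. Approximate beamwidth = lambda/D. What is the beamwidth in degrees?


BW_rad = 0.043 / 6.6 = 0.006515
BW_deg = 0.37 degrees

0.37 degrees


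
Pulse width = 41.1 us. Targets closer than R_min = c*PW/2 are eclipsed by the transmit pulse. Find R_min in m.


R_min = 3e8 * 41.1e-6 / 2 = 6165.0 m

6165.0 m


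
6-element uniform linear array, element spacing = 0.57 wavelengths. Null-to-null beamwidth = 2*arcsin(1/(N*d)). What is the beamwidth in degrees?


1/(N*d) = 1/(6*0.57) = 0.292398
BW = 2*arcsin(0.292398) = 34.0 degrees

34.0 degrees


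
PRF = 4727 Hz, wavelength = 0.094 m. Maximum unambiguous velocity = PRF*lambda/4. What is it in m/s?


V_ua = 4727 * 0.094 / 4 = 111.1 m/s

111.1 m/s


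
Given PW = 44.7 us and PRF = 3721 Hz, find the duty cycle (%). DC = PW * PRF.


DC = 44.7e-6 * 3721 * 100 = 16.63%

16.63%


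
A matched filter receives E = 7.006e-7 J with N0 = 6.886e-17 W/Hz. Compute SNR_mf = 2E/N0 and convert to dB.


SNR_lin = 2 * 7.006e-7 / 6.886e-17 = 2.035e10
SNR_dB = 10*log10(2.035e10) = 103.1 dB

103.1 dB


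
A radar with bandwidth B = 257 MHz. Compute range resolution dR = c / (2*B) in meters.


dR = 3e8 / (2 * 257000000.0) = 0.58 m

0.58 m


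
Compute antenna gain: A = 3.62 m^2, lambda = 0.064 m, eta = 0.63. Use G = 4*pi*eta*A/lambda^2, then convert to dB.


G_linear = 4*pi*0.63*3.62/0.064^2 = 6996.79
G_dB = 10*log10(6996.79) = 38.4 dB

38.4 dB


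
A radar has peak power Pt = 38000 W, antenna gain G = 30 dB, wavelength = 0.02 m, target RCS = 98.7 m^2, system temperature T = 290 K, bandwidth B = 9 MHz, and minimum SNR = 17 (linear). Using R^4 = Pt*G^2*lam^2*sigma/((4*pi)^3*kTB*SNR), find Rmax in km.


G_lin = 10^(30/10) = 1000.0
R^4 = 38000 * 1000.0^2 * 0.02^2 * 98.7 / ((4*pi)^3 * 1.38e-23 * 290 * 9000000.0 * 17)
R^4 = 1.2347e18 m^4
R_max = (1.2347e18)^(1/4) = 33334.2 m = 33.3 km

33.3 km


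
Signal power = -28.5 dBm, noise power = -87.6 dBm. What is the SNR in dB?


SNR = -28.5 - (-87.6) = 59.1 dB

59.1 dB


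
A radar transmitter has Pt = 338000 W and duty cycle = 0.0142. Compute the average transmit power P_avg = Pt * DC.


P_avg = 338000 * 0.0142 = 4799.6 W

4799.6 W


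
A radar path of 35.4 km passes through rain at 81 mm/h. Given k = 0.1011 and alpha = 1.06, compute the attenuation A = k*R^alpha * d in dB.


gamma = 0.1011 * 81^1.06 = 10.659707 dB/km
A = 10.659707 * 35.4 = 377.35 dB

377.35 dB


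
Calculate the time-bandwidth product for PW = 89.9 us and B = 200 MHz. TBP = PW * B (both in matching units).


TBP = 89.9 * 200 = 17980.0

17980.0


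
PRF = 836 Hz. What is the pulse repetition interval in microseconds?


PRI = 1/836 = 0.0011961722 s = 1196.2 us

1196.2 us


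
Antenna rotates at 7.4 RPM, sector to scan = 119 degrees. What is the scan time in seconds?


t = 119 / (7.4 * 360) * 60 = 2.68 s

2.68 s


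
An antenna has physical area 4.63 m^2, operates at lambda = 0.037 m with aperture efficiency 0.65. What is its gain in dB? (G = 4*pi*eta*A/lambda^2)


G_linear = 4*pi*0.65*4.63/0.037^2 = 27624.9
G_dB = 10*log10(27624.9) = 44.4 dB

44.4 dB


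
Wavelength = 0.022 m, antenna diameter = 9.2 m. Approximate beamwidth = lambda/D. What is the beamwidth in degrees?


BW_rad = 0.022 / 9.2 = 0.002391
BW_deg = 0.14 degrees

0.14 degrees


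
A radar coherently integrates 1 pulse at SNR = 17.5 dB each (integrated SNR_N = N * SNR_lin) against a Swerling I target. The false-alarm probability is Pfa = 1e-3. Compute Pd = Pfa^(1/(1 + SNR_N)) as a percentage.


SNR_lin = 10^(17.5/10) = 56.23413
SNR_N = 1 * 56.23413 = 56.23413
1/(1 + SNR_N) = 1/57.23413 = 0.0174721
Pd = (1e-3)^0.0174721 = 0.88631
Pd = 88.6%

88.6%


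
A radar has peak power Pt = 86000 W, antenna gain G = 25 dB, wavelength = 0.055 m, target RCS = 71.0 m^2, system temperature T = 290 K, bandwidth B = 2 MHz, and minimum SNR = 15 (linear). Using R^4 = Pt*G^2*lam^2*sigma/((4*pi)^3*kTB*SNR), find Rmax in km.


G_lin = 10^(25/10) = 316.227766
R^4 = 86000 * 316.227766^2 * 0.055^2 * 71.0 / ((4*pi)^3 * 1.38e-23 * 290 * 2000000.0 * 15)
R^4 = 7.75272e18 m^4
R_max = (7.75272e18)^(1/4) = 52767.1 m = 52.8 km

52.8 km


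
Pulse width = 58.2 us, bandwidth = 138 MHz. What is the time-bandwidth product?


TBP = 58.2 * 138 = 8031.6

8031.6


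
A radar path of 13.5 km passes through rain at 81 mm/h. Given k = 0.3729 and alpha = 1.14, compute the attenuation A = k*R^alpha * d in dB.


gamma = 0.3729 * 81^1.14 = 55.881146 dB/km
A = 55.881146 * 13.5 = 754.4 dB

754.4 dB


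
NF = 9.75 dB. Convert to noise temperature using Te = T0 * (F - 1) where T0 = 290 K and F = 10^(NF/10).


NF_lin = 10^(9.75/10) = 9.440609
Te = 290 * (9.440609 - 1) = 2447.8 K

2447.8 K


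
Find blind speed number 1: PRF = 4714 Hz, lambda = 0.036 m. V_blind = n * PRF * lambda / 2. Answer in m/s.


V_blind = 1 * 4714 * 0.036 / 2 = 84.9 m/s

84.9 m/s


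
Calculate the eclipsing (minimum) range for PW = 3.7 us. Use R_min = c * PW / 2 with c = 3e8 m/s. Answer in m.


R_min = 3e8 * 3.7e-6 / 2 = 555.0 m

555.0 m


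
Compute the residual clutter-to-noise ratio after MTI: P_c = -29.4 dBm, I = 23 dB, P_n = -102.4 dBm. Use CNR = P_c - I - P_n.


CNR = -29.4 - 23 - (-102.4) = 50.0 dB

50.0 dB


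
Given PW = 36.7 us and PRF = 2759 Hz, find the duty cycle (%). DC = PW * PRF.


DC = 36.7e-6 * 2759 * 100 = 10.13%

10.13%


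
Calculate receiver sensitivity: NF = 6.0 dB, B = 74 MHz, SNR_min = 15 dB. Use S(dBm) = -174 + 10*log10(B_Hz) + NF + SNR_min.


10*log10(74000000.0) = 78.69
S = -174 + 78.69 + 6.0 + 15 = -74.3 dBm

-74.3 dBm


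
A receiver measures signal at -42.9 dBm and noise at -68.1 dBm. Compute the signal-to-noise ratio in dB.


SNR = -42.9 - (-68.1) = 25.2 dB

25.2 dB


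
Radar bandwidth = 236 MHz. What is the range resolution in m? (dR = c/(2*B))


dR = 3e8 / (2 * 236000000.0) = 0.64 m

0.64 m


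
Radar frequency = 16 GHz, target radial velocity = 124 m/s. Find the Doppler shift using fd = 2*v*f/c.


fd = 2 * 124 * 16000000000.0 / 3e8 = 13226.7 Hz

13226.7 Hz


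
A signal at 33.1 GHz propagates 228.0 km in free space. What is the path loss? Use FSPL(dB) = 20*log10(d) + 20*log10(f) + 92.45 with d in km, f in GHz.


20*log10(228.0) = 47.16
20*log10(33.1) = 30.4
FSPL = 170.0 dB

170.0 dB


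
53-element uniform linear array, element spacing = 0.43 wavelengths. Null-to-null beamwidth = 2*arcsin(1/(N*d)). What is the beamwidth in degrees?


1/(N*d) = 1/(53*0.43) = 0.043879
BW = 2*arcsin(0.043879) = 5.0 degrees

5.0 degrees


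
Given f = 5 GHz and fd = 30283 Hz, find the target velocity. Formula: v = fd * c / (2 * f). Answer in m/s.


v = 30283 * 3e8 / (2 * 5000000000.0) = 908.5 m/s

908.5 m/s


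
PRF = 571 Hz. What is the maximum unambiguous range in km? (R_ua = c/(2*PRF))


R_ua = 3e8 / (2 * 571) = 262697.0 m = 262.7 km

262.7 km


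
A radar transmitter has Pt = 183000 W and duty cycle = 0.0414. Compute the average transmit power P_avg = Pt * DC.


P_avg = 183000 * 0.0414 = 7576.2 W

7576.2 W


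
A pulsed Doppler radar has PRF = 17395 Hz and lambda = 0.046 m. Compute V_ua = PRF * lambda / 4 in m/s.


V_ua = 17395 * 0.046 / 4 = 200.0 m/s

200.0 m/s


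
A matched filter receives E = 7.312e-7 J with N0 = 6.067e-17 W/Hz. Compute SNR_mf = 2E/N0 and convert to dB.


SNR_lin = 2 * 7.312e-7 / 6.067e-17 = 2.41e10
SNR_dB = 10*log10(2.41e10) = 103.8 dB

103.8 dB


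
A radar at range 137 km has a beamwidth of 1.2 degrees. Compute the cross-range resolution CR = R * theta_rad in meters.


BW_rad = 0.020943951
CR = 137000 * 0.020943951 = 2869.3 m

2869.3 m


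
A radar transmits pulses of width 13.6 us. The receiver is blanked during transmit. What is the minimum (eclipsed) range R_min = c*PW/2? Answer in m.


R_min = 3e8 * 13.6e-6 / 2 = 2040.0 m

2040.0 m


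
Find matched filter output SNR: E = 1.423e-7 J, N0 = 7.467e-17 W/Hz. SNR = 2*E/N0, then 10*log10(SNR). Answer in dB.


SNR_lin = 2 * 1.423e-7 / 7.467e-17 = 3.811e9
SNR_dB = 10*log10(3.811e9) = 95.8 dB

95.8 dB


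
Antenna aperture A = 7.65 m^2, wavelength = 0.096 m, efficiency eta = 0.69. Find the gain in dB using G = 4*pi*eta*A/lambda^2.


G_linear = 4*pi*0.69*7.65/0.096^2 = 7197.44
G_dB = 10*log10(7197.44) = 38.6 dB

38.6 dB


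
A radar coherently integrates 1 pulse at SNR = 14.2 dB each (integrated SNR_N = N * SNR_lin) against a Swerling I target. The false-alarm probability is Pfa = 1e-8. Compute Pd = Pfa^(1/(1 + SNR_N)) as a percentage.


SNR_lin = 10^(14.2/10) = 26.30268
SNR_N = 1 * 26.30268 = 26.30268
1/(1 + SNR_N) = 1/27.30268 = 0.0366264
Pd = (1e-8)^0.0366264 = 0.50932
Pd = 50.9%

50.9%


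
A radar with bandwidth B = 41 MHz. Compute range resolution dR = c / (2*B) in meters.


dR = 3e8 / (2 * 41000000.0) = 3.66 m

3.66 m


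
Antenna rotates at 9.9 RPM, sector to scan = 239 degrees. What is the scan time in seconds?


t = 239 / (9.9 * 360) * 60 = 4.02 s

4.02 s


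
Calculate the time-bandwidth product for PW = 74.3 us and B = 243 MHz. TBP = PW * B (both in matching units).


TBP = 74.3 * 243 = 18054.9

18054.9


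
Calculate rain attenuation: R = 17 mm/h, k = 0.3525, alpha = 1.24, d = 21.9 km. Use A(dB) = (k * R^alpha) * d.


gamma = 0.3525 * 17^1.24 = 11.828122 dB/km
A = 11.828122 * 21.9 = 259.04 dB

259.04 dB


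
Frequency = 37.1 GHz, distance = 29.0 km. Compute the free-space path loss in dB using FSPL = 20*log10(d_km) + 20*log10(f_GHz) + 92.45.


20*log10(29.0) = 29.25
20*log10(37.1) = 31.39
FSPL = 153.1 dB

153.1 dB


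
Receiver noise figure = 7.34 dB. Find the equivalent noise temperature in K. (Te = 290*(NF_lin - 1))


NF_lin = 10^(7.34/10) = 5.420009
Te = 290 * (5.420009 - 1) = 1281.8 K

1281.8 K


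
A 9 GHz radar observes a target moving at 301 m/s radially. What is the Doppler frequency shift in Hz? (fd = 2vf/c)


fd = 2 * 301 * 9000000000.0 / 3e8 = 18060.0 Hz

18060.0 Hz


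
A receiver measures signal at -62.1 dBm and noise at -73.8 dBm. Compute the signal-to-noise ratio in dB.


SNR = -62.1 - (-73.8) = 11.7 dB

11.7 dB


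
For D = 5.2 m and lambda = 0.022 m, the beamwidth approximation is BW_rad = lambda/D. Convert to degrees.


BW_rad = 0.022 / 5.2 = 0.004231
BW_deg = 0.24 degrees

0.24 degrees


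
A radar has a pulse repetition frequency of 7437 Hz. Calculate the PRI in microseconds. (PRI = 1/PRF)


PRI = 1/7437 = 0.0001344628 s = 134.5 us

134.5 us


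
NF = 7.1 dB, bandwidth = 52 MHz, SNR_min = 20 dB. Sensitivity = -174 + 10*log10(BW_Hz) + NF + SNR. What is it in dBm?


10*log10(52000000.0) = 77.16
S = -174 + 77.16 + 7.1 + 20 = -69.7 dBm

-69.7 dBm


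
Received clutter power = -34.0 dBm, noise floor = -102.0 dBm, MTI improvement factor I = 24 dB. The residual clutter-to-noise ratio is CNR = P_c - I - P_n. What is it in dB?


CNR = -34.0 - 24 - (-102.0) = 44.0 dB

44.0 dB


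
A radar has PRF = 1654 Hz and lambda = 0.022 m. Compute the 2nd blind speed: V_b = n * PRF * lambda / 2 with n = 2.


V_blind = 2 * 1654 * 0.022 / 2 = 36.4 m/s

36.4 m/s


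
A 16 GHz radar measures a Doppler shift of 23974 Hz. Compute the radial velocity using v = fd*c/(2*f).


v = 23974 * 3e8 / (2 * 16000000000.0) = 224.8 m/s

224.8 m/s


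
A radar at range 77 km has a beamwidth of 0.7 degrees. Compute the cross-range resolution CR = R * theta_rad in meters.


BW_rad = 0.012217305
CR = 77000 * 0.012217305 = 940.7 m

940.7 m


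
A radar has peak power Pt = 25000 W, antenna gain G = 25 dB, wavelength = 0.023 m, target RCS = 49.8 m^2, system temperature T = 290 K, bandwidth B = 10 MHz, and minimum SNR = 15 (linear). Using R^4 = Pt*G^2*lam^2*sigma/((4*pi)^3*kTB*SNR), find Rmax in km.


G_lin = 10^(25/10) = 316.227766
R^4 = 25000 * 316.227766^2 * 0.023^2 * 49.8 / ((4*pi)^3 * 1.38e-23 * 290 * 10000000.0 * 15)
R^4 = 5.52875e16 m^4
R_max = (5.52875e16)^(1/4) = 15334.0 m = 15.3 km

15.3 km


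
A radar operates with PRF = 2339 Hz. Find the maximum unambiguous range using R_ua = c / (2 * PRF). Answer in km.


R_ua = 3e8 / (2 * 2339) = 64130.0 m = 64.1 km

64.1 km


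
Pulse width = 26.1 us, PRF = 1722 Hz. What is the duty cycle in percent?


DC = 26.1e-6 * 1722 * 100 = 4.49%

4.49%


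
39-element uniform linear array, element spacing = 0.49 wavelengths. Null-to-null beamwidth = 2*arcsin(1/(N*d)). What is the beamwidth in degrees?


1/(N*d) = 1/(39*0.49) = 0.052329
BW = 2*arcsin(0.052329) = 6.0 degrees

6.0 degrees


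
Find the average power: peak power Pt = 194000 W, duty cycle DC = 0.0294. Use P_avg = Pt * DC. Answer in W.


P_avg = 194000 * 0.0294 = 5703.6 W

5703.6 W


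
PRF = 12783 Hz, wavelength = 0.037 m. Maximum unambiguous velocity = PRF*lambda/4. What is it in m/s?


V_ua = 12783 * 0.037 / 4 = 118.2 m/s

118.2 m/s


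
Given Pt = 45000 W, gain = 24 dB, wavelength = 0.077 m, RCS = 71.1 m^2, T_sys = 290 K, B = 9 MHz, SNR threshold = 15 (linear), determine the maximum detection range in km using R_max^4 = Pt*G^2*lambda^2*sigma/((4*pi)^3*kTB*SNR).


G_lin = 10^(24/10) = 251.188643
R^4 = 45000 * 251.188643^2 * 0.077^2 * 71.1 / ((4*pi)^3 * 1.38e-23 * 290 * 9000000.0 * 15)
R^4 = 1.11641e18 m^4
R_max = (1.11641e18)^(1/4) = 32505.4 m = 32.5 km

32.5 km


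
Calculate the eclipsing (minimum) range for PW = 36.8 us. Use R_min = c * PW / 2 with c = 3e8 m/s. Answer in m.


R_min = 3e8 * 36.8e-6 / 2 = 5520.0 m

5520.0 m


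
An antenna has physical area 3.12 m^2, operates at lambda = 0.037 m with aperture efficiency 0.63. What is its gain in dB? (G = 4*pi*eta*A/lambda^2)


G_linear = 4*pi*0.63*3.12/0.037^2 = 18042.7
G_dB = 10*log10(18042.7) = 42.6 dB

42.6 dB


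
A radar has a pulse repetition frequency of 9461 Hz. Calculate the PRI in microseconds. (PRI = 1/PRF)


PRI = 1/9461 = 0.0001056971 s = 105.7 us

105.7 us


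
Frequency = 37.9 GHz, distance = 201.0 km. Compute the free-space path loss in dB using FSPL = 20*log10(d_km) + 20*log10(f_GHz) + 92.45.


20*log10(201.0) = 46.06
20*log10(37.9) = 31.57
FSPL = 170.1 dB

170.1 dB


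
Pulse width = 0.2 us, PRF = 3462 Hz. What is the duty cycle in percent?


DC = 0.2e-6 * 3462 * 100 = 0.07%

0.07%


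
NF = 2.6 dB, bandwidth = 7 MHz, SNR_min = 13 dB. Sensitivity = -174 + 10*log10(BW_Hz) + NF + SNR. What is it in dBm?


10*log10(7000000.0) = 68.45
S = -174 + 68.45 + 2.6 + 13 = -89.9 dBm

-89.9 dBm


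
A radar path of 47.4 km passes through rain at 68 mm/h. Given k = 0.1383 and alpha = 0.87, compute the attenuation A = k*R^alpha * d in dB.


gamma = 0.1383 * 68^0.87 = 5.433816 dB/km
A = 5.433816 * 47.4 = 257.56 dB

257.56 dB


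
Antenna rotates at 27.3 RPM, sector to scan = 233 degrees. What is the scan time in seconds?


t = 233 / (27.3 * 360) * 60 = 1.42 s

1.42 s


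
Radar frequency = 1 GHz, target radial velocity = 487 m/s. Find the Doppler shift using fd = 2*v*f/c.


fd = 2 * 487 * 1000000000.0 / 3e8 = 3246.7 Hz

3246.7 Hz


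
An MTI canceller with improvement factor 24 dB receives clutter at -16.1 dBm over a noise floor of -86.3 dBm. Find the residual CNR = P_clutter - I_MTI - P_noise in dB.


CNR = -16.1 - 24 - (-86.3) = 46.2 dB

46.2 dB


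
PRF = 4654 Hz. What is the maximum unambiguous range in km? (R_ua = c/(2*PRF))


R_ua = 3e8 / (2 * 4654) = 32230.3 m = 32.2 km

32.2 km


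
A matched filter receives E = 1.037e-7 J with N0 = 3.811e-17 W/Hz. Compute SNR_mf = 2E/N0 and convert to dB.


SNR_lin = 2 * 1.037e-7 / 3.811e-17 = 5.442e9
SNR_dB = 10*log10(5.442e9) = 97.4 dB

97.4 dB


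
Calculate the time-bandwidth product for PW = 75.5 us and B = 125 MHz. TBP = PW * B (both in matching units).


TBP = 75.5 * 125 = 9437.5

9437.5


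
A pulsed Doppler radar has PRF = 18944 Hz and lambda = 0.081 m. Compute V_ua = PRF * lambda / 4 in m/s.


V_ua = 18944 * 0.081 / 4 = 383.6 m/s

383.6 m/s


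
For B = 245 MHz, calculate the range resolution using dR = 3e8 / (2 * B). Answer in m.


dR = 3e8 / (2 * 245000000.0) = 0.61 m

0.61 m


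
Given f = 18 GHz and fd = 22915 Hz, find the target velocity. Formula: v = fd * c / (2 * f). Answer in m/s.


v = 22915 * 3e8 / (2 * 18000000000.0) = 191.0 m/s

191.0 m/s


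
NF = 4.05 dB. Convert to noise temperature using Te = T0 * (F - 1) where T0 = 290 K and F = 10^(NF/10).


NF_lin = 10^(4.05/10) = 2.540973
Te = 290 * (2.540973 - 1) = 446.9 K

446.9 K
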